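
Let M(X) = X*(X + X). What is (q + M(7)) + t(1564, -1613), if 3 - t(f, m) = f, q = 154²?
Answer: 22253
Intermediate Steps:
q = 23716
t(f, m) = 3 - f
M(X) = 2*X² (M(X) = X*(2*X) = 2*X²)
(q + M(7)) + t(1564, -1613) = (23716 + 2*7²) + (3 - 1*1564) = (23716 + 2*49) + (3 - 1564) = (23716 + 98) - 1561 = 23814 - 1561 = 22253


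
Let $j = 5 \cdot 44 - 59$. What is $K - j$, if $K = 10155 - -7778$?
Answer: $17772$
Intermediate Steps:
$K = 17933$ ($K = 10155 + 7778 = 17933$)
$j = 161$ ($j = 220 - 59 = 161$)
$K - j = 17933 - 161 = 17772$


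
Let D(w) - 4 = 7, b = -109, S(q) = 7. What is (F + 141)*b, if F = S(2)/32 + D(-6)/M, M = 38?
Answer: -9378033/608 ≈ -15424.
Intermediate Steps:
D(w) = 11 (D(w) = 4 + 7 = 11)
F = 309/608 (F = 7/32 + 11/38 = 309/608 ≈ 0.50822)
(F + 141)*b = (309/608 + 141)*(-109) = (86037/608)*(-109) = -9378033/608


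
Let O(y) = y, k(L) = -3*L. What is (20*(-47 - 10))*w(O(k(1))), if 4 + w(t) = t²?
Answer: -5700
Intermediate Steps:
w(t) = -4 + t²
(20*(-47 - 10))*w(O(k(1))) = (20*(-47 - 10))*(-4 + (-3*1)²) = (20*(-57))*(-4 + (-3)²) = -1140*(-4 + 9) = -1140*5 = -5700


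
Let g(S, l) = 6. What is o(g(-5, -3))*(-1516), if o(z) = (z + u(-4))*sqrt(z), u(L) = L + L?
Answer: 3032*sqrt(6) ≈ 7426.9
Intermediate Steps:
u(L) = 2*L
o(z) = sqrt(z)*(-8 + z) (o(z) = (z + 2*(-4))*sqrt(z) = (z - 8)*sqrt(z) = (-8 + z)*sqrt(z) = sqrt(z)*(-8 + z))
o(g(-5, -3))*(-1516) = (sqrt(6)*(-8 + 6))*(-1516) = (sqrt(6)*(-2))*(-1516) = -2*sqrt(6)*(-1516) = 3032*sqrt(6)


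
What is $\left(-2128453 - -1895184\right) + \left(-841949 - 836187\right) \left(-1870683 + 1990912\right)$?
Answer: $-201760846413$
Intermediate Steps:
$\left(-2128453 - -1895184\right) + \left(-841949 - 836187\right) \left(-1870683 + 1990912\right) = \left(-2128453 + 1895184\right) - 201760613144 = -233269 - 201760613144 = -201760846413$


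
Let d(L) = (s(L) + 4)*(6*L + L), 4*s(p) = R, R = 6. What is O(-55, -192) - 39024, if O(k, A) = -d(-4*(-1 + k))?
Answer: -47648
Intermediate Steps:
s(p) = 3/2 (s(p) = (¼)*6 = 3/2)
d(L) = 77*L/2 (d(L) = (3/2 + 4)*(6*L + L) = 11*(7*L)/2 = 77*L/2)
O(k, A) = -154 + 154*k (O(k, A) = -77*(-4*(-1 + k))/2 = -77*(4 - 4*k)/2 = -(154 - 154*k) = -154 + 154*k)
O(-55, -192) - 39024 = (-154 + 154*(-55)) - 39024 = (-154 - 8470) - 39024 = -8624 - 39024 = -47648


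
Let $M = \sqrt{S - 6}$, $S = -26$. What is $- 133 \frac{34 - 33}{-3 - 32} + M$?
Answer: $\frac{19}{5} + 4 i \sqrt{2} \approx 3.8 + 5.6569 i$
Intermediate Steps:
$M = 4 i \sqrt{2}$ ($M = \sqrt{-26 - 6} = \sqrt{-32} = 4 i \sqrt{2} \approx 5.6569 i$)
$- 133 \frac{34 - 33}{-3 - 32} + M = - 133 \frac{34 - 33}{-3 - 32} + 4 i \sqrt{2} = - 133 \cdot 1 \frac{1}{-35} + 4 i \sqrt{2} = - 133 \cdot 1 \left(- \frac{1}{35}\right) + 4 i \sqrt{2} = \left(-133\right) \left(- \frac{1}{35}\right) + 4 i \sqrt{2} = \frac{19}{5} + 4 i \sqrt{2}$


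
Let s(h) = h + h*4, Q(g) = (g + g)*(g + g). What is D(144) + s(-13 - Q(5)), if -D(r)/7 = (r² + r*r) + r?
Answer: -291877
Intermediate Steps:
D(r) = -14*r² - 7*r (D(r) = -7*((r² + r*r) + r) = -7*((r² + r²) + r) = -7*(2*r² + r) = -7*(r + 2*r²) = -14*r² - 7*r)
Q(g) = 4*g² (Q(g) = (2*g)*(2*g) = 4*g²)
s(h) = 5*h (s(h) = h + 4*h = 5*h)
D(144) + s(-13 - Q(5)) = -7*144*(1 + 2*144) + 5*(-13 - 4*5²) = -7*144*(1 + 288) + 5*(-13 - 4*25) = -7*144*289 + 5*(-13 - 1*100) = -291312 + 5*(-13 - 100) = -291312 + 5*(-113) = -291312 - 565 = -291877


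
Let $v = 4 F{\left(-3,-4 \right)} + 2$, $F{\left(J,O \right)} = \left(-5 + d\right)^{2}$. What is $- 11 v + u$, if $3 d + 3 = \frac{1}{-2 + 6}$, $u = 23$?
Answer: $- \frac{55415}{36} \approx -1539.3$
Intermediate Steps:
$d = - \frac{11}{12}$ ($d = -1 + \frac{1}{3 \left(-2 + 6\right)} = -1 + \frac{1}{3 \cdot 4} = -1 + \frac{1}{3} \cdot \frac{1}{4} = -1 + \frac{1}{12} = - \frac{11}{12} \approx -0.91667$)
$F{\left(J,O \right)} = \frac{5041}{144}$ ($F{\left(J,O \right)} = \left(-5 - \frac{11}{12}\right)^{2} = \left(- \frac{71}{12}\right)^{2} = \frac{5041}{144}$)
$v = \frac{5113}{36}$ ($v = 4 \cdot \frac{5041}{144} + 2 = \frac{5041}{36} + 2 = \frac{5113}{36} \approx 142.03$)
$- 11 v + u = \left(-11\right) \frac{5113}{36} + 23 = - \frac{56243}{36} + 23 = - \frac{55415}{36}$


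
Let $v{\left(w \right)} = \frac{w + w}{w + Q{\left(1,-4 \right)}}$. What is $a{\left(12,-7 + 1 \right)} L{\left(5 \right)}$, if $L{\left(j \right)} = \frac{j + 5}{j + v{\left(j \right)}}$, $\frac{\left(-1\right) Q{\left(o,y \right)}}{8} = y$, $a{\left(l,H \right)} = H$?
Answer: $- \frac{148}{13} \approx -11.385$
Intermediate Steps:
$Q{\left(o,y \right)} = - 8 y$
$v{\left(w \right)} = \frac{2 w}{32 + w}$ ($v{\left(w \right)} = \frac{w + w}{w - -32} = \frac{2 w}{w + 32} = \frac{2 w}{32 + w}$)
$L{\left(j \right)} = \frac{5 + j}{j + \frac{2 j}{32 + j}}$ ($L{\left(j \right)} = \frac{j + 5}{j + \frac{2 j}{32 + j}} = \frac{5 + j}{j + \frac{2 j}{32 + j}}$)
$a{\left(12,-7 + 1 \right)} L{\left(5 \right)} = \left(-7 + 1\right) \frac{\left(5 + 5\right) \left(32 + 5\right)}{5 \left(34 + 5\right)} = - 6 \cdot \frac{1}{5} \cdot \frac{1}{39} \cdot 10 \cdot 37 = \left(-6\right) \frac{74}{39} = - \frac{148}{13}$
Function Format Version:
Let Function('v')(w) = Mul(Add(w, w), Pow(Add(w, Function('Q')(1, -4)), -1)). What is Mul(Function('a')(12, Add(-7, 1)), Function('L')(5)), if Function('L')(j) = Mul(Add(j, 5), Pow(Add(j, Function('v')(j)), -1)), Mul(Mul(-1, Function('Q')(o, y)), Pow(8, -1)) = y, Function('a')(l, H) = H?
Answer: Rational(-148, 13) ≈ -11.385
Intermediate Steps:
Function('Q')(o, y) = Mul(-8, y)
Function('v')(w) = Mul(2, w, Pow(Add(32, w), -1)) (Function('v')(w) = Mul(Add(w, w), Pow(Add(w, Mul(-8, -4)), -1)) = Mul(Mul(2, w), Pow(Add(w, 32), -1)) = Mul(Mul(2, w), Pow(Add(32, w), -1)) = Mul(2, w, Pow(Add(32, w), -1)))
Function('L')(j) = Mul(Pow(Add(j, Mul(2, j, Pow(Add(32, j), -1))), -1), Add(5, j)) (Function('L')(j) = Mul(Add(j, 5), Pow(Add(j, Mul(2, j, Pow(Add(32, j), -1))), -1)) = Mul(Add(5, j), Pow(Add(j, Mul(2, j, Pow(Add(32, j), -1))), -1)) = Mul(Pow(Add(j, Mul(2, j, Pow(Add(32, j), -1))), -1), Add(5, j)))
Mul(Function('a')(12, Add(-7, 1)), Function('L')(5)) = Mul(Add(-7, 1), Mul(Pow(5, -1), Pow(Add(34, 5), -1), Add(5, 5), Add(32, 5))) = Mul(-6, Mul(Rational(1, 5), Pow(39, -1), 10, 37)) = Mul(-6, Mul(Rational(1, 5), Rational(1, 39), 10, 37)) = Mul(-6, Rational(74, 39)) = Rational(-148, 13)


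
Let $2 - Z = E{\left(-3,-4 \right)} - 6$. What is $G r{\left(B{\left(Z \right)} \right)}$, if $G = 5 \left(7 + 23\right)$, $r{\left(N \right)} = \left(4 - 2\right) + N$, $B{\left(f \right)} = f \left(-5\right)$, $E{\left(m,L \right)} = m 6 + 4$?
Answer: $-16200$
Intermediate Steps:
$E{\left(m,L \right)} = 4 + 6 m$ ($E{\left(m,L \right)} = 6 m + 4 = 4 + 6 m$)
$Z = 22$ ($Z = 2 - \left(\left(4 + 6 \left(-3\right)\right) - 6\right) = 2 - \left(\left(4 - 18\right) - 6\right) = 2 - \left(-14 - 6\right) = 2 - -20 = 2 + 20 = 22$)
$B{\left(f \right)} = - 5 f$
$r{\left(N \right)} = 2 + N$
$G = 150$ ($G = 5 \cdot 30 = 150$)
$G r{\left(B{\left(Z \right)} \right)} = 150 \left(2 - 110\right) = 150 \left(-108\right) = -16200$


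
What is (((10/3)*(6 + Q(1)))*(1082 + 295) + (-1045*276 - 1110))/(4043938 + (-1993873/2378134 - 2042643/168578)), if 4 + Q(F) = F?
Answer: -59436817212432/871620371705077 ≈ -0.068191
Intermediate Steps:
Q(F) = -4 + F
(((10/3)*(6 + Q(1)))*(1082 + 295) + (-1045*276 - 1110))/(4043938 + (-1993873/2378134 - 2042643/168578)) = (((10/3)*(6 + (-4 + 1)))*(1082 + 295) + (-1045*276 - 1110))/(4043938 + (-1993873/2378134 - 2042643/168578)) = (((10*(1/3))*(6 - 3))*1377 + (-288420 - 1110))/(4043938 + (-1993873*1/2378134 - 2042643*1/168578)) = (((10/3)*3)*1377 - 289530)/(4043938 + (-1993873/2378134 - 2042643/168578)) = (10*1377 - 289530)/(4043938 - 41885499119/3233073173) = (13770 - 289530)/(13074305575576155/3233073173) = -275760*3233073173/13074305575576155 = -59436817212432/871620371705077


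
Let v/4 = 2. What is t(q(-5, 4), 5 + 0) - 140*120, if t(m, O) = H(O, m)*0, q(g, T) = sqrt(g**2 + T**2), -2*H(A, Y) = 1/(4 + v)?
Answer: -16800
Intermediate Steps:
v = 8 (v = 4*2 = 8)
H(A, Y) = -1/24 (H(A, Y) = -1/(2*(4 + 8)) = -1/2/12 = -1/2*1/12 = -1/24)
q(g, T) = sqrt(T**2 + g**2)
t(m, O) = 0 (t(m, O) = -1/24*0 = 0)
t(q(-5, 4), 5 + 0) - 140*120 = 0 - 140*120 = 0 - 16800 = -16800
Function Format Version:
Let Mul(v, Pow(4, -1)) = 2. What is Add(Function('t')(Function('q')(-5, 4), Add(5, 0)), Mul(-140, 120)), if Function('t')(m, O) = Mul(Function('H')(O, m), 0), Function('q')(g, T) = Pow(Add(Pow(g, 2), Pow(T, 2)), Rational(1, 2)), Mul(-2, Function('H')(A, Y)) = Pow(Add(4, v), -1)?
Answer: -16800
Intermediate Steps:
v = 8 (v = Mul(4, 2) = 8)
Function('H')(A, Y) = Rational(-1, 24) (Function('H')(A, Y) = Mul(Rational(-1, 2), Pow(Add(4, 8), -1)) = Mul(Rational(-1, 2), Pow(12, -1)) = Mul(Rational(-1, 2), Rational(1, 12)) = Rational(-1, 24))
Function('q')(g, T) = Pow(Add(Pow(T, 2), Pow(g, 2)), Rational(1, 2))
Function('t')(m, O) = 0 (Function('t')(m, O) = Mul(Rational(-1, 24), 0) = 0)
Add(Function('t')(Function('q')(-5, 4), Add(5, 0)), Mul(-140, 120)) = Add(0, Mul(-140, 120)) = Add(0, -16800) = -16800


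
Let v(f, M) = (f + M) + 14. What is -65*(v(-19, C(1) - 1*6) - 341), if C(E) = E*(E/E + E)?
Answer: 22750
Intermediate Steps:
C(E) = E*(1 + E)
v(f, M) = 14 + M + f (v(f, M) = (M + f) + 14 = 14 + M + f)
-65*(v(-19, C(1) - 1*6) - 341) = -65*((14 + (1*(1 + 1) - 1*6) - 19) - 341) = -65*((14 + (1*2 - 6) - 19) - 341) = -65*((14 + (2 - 6) - 19) - 341) = -65*((14 - 4 - 19) - 341) = -65*(-9 - 341) = -65*(-350) = 22750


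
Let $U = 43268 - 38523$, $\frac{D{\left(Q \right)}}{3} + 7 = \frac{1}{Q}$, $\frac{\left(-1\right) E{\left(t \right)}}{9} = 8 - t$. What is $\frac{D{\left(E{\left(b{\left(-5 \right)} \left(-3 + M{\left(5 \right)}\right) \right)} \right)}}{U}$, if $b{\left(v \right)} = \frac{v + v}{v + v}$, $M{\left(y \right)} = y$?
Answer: $- \frac{379}{85410} \approx -0.0044374$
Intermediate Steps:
$b{\left(v \right)} = 1$ ($b{\left(v \right)} = \frac{2 v}{2 v} = 2 v \frac{1}{2 v} = 1$)
$E{\left(t \right)} = -72 + 9 t$ ($E{\left(t \right)} = - 9 \left(8 - t\right) = -72 + 9 t$)
$D{\left(Q \right)} = -21 + \frac{3}{Q}$
$U = 4745$
$\frac{D{\left(E{\left(b{\left(-5 \right)} \left(-3 + M{\left(5 \right)}\right) \right)} \right)}}{U} = \frac{-21 + \frac{3}{-72 + 9 \cdot 1 \left(-3 + 5\right)}}{4745} = \left(-21 + \frac{3}{-72 + 9 \cdot 1 \cdot 2}\right) \frac{1}{4745} = \left(-21 + \frac{3}{-72 + 9 \cdot 2}\right) \frac{1}{4745} = \left(-21 + \frac{3}{-72 + 18}\right) \frac{1}{4745} = \left(-21 + \frac{3}{-54}\right) \frac{1}{4745} = \left(-21 + 3 \left(- \frac{1}{54}\right)\right) \frac{1}{4745} = \left(-21 - \frac{1}{18}\right) \frac{1}{4745} = \left(- \frac{379}{18}\right) \frac{1}{4745} = - \frac{379}{85410}$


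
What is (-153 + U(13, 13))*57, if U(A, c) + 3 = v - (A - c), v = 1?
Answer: -8835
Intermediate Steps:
U(A, c) = -2 + c - A (U(A, c) = -3 + (1 - (A - c)) = -3 + (1 + (c - A)) = -3 + (1 + c - A) = -2 + c - A)
(-153 + U(13, 13))*57 = (-153 + (-2 + 13 - 1*13))*57 = (-153 + (-2 + 13 - 13))*57 = (-153 - 2)*57 = -155*57 = -8835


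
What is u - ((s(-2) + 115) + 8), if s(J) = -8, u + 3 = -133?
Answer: -251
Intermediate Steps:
u = -136 (u = -3 - 133 = -136)
u - ((s(-2) + 115) + 8) = -136 - ((-8 + 115) + 8) = -136 - (107 + 8) = -136 - 1*115 = -136 - 115 = -251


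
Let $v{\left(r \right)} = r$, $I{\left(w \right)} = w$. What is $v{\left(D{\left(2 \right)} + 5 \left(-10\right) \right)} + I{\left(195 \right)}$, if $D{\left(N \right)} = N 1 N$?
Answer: $149$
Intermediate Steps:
$D{\left(N \right)} = N^{2}$ ($D{\left(N \right)} = N N = N^{2}$)
$v{\left(D{\left(2 \right)} + 5 \left(-10\right) \right)} + I{\left(195 \right)} = \left(2^{2} + 5 \left(-10\right)\right) + 195 = \left(4 - 50\right) + 195 = -46 + 195 = 149$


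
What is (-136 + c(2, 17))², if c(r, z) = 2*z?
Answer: 10404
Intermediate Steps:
(-136 + c(2, 17))² = (-136 + 2*17)² = (-136 + 34)² = (-102)² = 10404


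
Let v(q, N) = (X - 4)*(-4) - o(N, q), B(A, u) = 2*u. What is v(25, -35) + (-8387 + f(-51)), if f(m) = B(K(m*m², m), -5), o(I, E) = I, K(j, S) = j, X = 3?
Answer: -8358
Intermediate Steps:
f(m) = -10 (f(m) = 2*(-5) = -10)
v(q, N) = 4 - N (v(q, N) = (3 - 4)*(-4) - N = -1*(-4) - N = 4 - N)
v(25, -35) + (-8387 + f(-51)) = (4 - 1*(-35)) + (-8387 - 10) = (4 + 35) - 8397 = 39 - 8397 = -8358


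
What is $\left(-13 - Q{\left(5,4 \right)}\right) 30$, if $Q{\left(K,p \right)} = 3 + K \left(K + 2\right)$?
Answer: $-1530$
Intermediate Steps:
$Q{\left(K,p \right)} = 3 + K \left(2 + K\right)$
$\left(-13 - Q{\left(5,4 \right)}\right) 30 = \left(-13 - \left(3 + 5^{2} + 2 \cdot 5\right)\right) 30 = \left(-13 - \left(3 + 25 + 10\right)\right) 30 = \left(-13 - 38\right) 30 = \left(-51\right) 30 = -1530$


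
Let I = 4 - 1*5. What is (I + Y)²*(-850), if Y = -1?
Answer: -3400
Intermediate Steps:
I = -1 (I = 4 - 5 = -1)
(I + Y)²*(-850) = (-1 - 1)²*(-850) = (-2)²*(-850) = 4*(-850) = -3400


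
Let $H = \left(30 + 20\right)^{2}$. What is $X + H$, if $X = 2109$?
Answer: $4609$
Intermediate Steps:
$H = 2500$ ($H = 50^{2} = 2500$)
$X + H = 2109 + 2500 = 4609$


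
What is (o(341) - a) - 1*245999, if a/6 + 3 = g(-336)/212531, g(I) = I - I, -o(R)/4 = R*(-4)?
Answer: -240525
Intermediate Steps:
o(R) = 16*R (o(R) = -4*R*(-4) = -(-16)*R = 16*R)
g(I) = 0
a = -18 (a = -18 + 6*(0/212531) = -18 + 6*(0*(1/212531)) = -18 + 6*0 = -18 + 0 = -18)
(o(341) - a) - 1*245999 = (16*341 - 1*(-18)) - 1*245999 = (5456 + 18) - 245999 = 5474 - 245999 = -240525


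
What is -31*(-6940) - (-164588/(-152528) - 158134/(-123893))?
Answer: 1016372165851681/4724287876 ≈ 2.1514e+5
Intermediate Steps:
-31*(-6940) - (-164588/(-152528) - 158134/(-123893)) = 215140 - (-164588*(-1/152528) - 158134*(-1/123893)) = 215140 - (41147/38132 + 158134/123893) = 215140 - 1*11127790959/4724287876 = 215140 - 11127790959/4724287876 = 1016372165851681/4724287876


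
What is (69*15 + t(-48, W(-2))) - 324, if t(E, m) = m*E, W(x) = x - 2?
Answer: 903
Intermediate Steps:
W(x) = -2 + x
t(E, m) = E*m
(69*15 + t(-48, W(-2))) - 324 = (69*15 - 48*(-2 - 2)) - 324 = (1035 - 48*(-4)) - 324 = (1035 + 192) - 324 = 1227 - 324 = 903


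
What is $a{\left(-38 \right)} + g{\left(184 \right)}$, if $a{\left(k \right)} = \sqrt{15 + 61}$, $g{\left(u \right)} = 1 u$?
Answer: $184 + 2 \sqrt{19} \approx 192.72$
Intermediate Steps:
$g{\left(u \right)} = u$
$a{\left(k \right)} = 2 \sqrt{19}$ ($a{\left(k \right)} = \sqrt{76} = 2 \sqrt{19}$)
$a{\left(-38 \right)} + g{\left(184 \right)} = 2 \sqrt{19} + 184 = 184 + 2 \sqrt{19}$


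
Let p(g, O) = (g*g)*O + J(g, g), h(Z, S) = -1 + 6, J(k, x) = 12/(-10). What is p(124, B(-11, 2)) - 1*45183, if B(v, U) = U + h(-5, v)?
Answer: 312239/5 ≈ 62448.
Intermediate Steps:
J(k, x) = -6/5 (J(k, x) = 12*(-1/10) = -6/5)
h(Z, S) = 5
B(v, U) = 5 + U (B(v, U) = U + 5 = 5 + U)
p(g, O) = -6/5 + O*g**2 (p(g, O) = (g*g)*O - 6/5 = g**2*O - 6/5 = O*g**2 - 6/5 = -6/5 + O*g**2)
p(124, B(-11, 2)) - 1*45183 = (-6/5 + (5 + 2)*124**2) - 1*45183 = (-6/5 + 7*15376) - 45183 = (-6/5 + 107632) - 45183 = 538154/5 - 45183 = 312239/5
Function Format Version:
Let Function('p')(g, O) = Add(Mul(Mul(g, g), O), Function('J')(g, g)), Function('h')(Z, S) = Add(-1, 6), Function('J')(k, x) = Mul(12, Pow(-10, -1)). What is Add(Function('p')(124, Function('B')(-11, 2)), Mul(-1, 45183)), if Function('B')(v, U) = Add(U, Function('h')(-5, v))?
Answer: Rational(312239, 5) ≈ 62448.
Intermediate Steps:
Function('J')(k, x) = Rational(-6, 5) (Function('J')(k, x) = Mul(12, Rational(-1, 10)) = Rational(-6, 5))
Function('h')(Z, S) = 5
Function('B')(v, U) = Add(5, U) (Function('B')(v, U) = Add(U, 5) = Add(5, U))
Function('p')(g, O) = Add(Rational(-6, 5), Mul(O, Pow(g, 2))) (Function('p')(g, O) = Add(Mul(Mul(g, g), O), Rational(-6, 5)) = Add(Mul(Pow(g, 2), O), Rational(-6, 5)) = Add(Mul(O, Pow(g, 2)), Rational(-6, 5)) = Add(Rational(-6, 5), Mul(O, Pow(g, 2))))
Add(Function('p')(124, Function('B')(-11, 2)), Mul(-1, 45183)) = Add(Add(Rational(-6, 5), Mul(Add(5, 2), Pow(124, 2))), Mul(-1, 45183)) = Add(Add(Rational(-6, 5), Mul(7, 15376)), -45183) = Add(Add(Rational(-6, 5), 107632), -45183) = Add(Rational(538154, 5), -45183) = Rational(312239, 5)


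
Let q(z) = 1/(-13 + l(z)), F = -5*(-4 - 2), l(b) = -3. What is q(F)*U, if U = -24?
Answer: 3/2 ≈ 1.5000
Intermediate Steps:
F = 30 (F = -5*(-6) = 30)
q(z) = -1/16 (q(z) = 1/(-13 - 3) = 1/(-16) = -1/16)
q(F)*U = -1/16*(-24) = 3/2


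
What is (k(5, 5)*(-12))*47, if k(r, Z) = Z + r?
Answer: -5640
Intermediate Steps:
(k(5, 5)*(-12))*47 = ((5 + 5)*(-12))*47 = (10*(-12))*47 = -120*47 = -5640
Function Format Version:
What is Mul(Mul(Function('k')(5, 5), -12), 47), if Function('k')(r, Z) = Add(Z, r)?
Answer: -5640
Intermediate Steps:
Mul(Mul(Function('k')(5, 5), -12), 47) = Mul(Mul(Add(5, 5), -12), 47) = Mul(Mul(10, -12), 47) = Mul(-120, 47) = -5640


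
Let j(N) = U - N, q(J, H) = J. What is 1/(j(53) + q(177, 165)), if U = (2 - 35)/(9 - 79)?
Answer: 70/8713 ≈ 0.0080340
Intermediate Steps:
U = 33/70 (U = -33/(-70) = -33*(-1/70) = 33/70 ≈ 0.47143)
j(N) = 33/70 - N
1/(j(53) + q(177, 165)) = 1/((33/70 - 1*53) + 177) = 1/((33/70 - 53) + 177) = 1/(-3677/70 + 177) = 1/(8713/70) = 70/8713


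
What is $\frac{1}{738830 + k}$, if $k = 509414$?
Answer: $\frac{1}{1248244} \approx 8.0113 \cdot 10^{-7}$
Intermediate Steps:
$\frac{1}{738830 + k} = \frac{1}{738830 + 509414} = \frac{1}{1248244}$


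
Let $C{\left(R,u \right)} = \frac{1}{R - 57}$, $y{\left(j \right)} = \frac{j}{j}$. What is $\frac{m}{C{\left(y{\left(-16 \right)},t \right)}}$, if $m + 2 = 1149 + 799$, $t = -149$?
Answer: $-108976$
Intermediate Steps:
$y{\left(j \right)} = 1$
$C{\left(R,u \right)} = \frac{1}{-57 + R}$
$m = 1946$ ($m = -2 + \left(1149 + 799\right) = -2 + 1948 = 1946$)
$\frac{m}{C{\left(y{\left(-16 \right)},t \right)}} = \frac{1946}{\frac{1}{-57 + 1}} = \frac{1946}{\frac{1}{-56}} = \frac{1946}{- \frac{1}{56}} = 1946 \left(-56\right) = -108976$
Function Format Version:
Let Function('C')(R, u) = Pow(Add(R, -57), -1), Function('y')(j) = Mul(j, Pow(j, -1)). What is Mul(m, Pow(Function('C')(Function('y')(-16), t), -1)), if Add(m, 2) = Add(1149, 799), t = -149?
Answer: -108976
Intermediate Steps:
Function('y')(j) = 1
Function('C')(R, u) = Pow(Add(-57, R), -1)
m = 1946 (m = Add(-2, Add(1149, 799)) = Add(-2, 1948) = 1946)
Mul(m, Pow(Function('C')(Function('y')(-16), t), -1)) = Mul(1946, Pow(Pow(Add(-57, 1), -1), -1)) = Mul(1946, Pow(Pow(-56, -1), -1)) = Mul(1946, Pow(Rational(-1, 56), -1)) = Mul(1946, -56) = -108976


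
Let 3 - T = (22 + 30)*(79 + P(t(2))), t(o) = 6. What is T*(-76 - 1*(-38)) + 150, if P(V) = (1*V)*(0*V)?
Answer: 156140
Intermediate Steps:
P(V) = 0 (P(V) = V*0 = 0)
T = -4105 (T = 3 - (22 + 30)*(79 + 0) = 3 - 52*79 = 3 - 1*4108 = 3 - 4108 = -4105)
T*(-76 - 1*(-38)) + 150 = -4105*(-76 - 1*(-38)) + 150 = -4105*(-76 + 38) + 150 = -4105*(-38) + 150 = 155990 + 150 = 156140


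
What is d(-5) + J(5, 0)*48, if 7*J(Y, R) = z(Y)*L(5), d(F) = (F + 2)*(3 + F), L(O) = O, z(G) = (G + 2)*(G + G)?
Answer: 2406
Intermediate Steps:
z(G) = 2*G*(2 + G) (z(G) = (2 + G)*(2*G) = 2*G*(2 + G))
d(F) = (2 + F)*(3 + F)
J(Y, R) = 10*Y*(2 + Y)/7 (J(Y, R) = ((2*Y*(2 + Y))*5)/7 = (10*Y*(2 + Y))/7 = 10*Y*(2 + Y)/7)
d(-5) + J(5, 0)*48 = (6 + (-5)**2 + 5*(-5)) + ((10/7)*5*(2 + 5))*48 = (6 + 25 - 25) + ((10/7)*5*7)*48 = 6 + 50*48 = 6 + 2400 = 2406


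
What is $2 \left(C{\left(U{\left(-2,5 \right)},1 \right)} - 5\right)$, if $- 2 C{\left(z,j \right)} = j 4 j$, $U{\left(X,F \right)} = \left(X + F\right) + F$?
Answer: $-14$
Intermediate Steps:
$U{\left(X,F \right)} = X + 2 F$ ($U{\left(X,F \right)} = \left(F + X\right) + F = X + 2 F$)
$C{\left(z,j \right)} = - 2 j^{2}$ ($C{\left(z,j \right)} = - \frac{j 4 j}{2} = - \frac{4 j j}{2} = - \frac{4 j^{2}}{2} = - 2 j^{2}$)
$2 \left(C{\left(U{\left(-2,5 \right)},1 \right)} - 5\right) = 2 \left(- 2 \cdot 1^{2} - 5\right) = 2 \left(\left(-2\right) 1 - 5\right) = 2 \left(-2 - 5\right) = 2 \left(-7\right) = -14$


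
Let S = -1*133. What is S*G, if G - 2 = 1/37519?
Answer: -9980187/37519 ≈ -266.00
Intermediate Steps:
G = 75039/37519 (G = 2 + 1/37519 = 75039/37519 ≈ 2.0000)
S = -133
S*G = -133*75039/37519 = -9980187/37519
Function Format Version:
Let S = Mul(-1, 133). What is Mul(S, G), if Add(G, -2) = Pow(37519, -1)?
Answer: Rational(-9980187, 37519) ≈ -266.00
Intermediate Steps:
G = Rational(75039, 37519) (G = Add(2, Pow(37519, -1)) = Add(2, Rational(1, 37519)) = Rational(75039, 37519) ≈ 2.0000)
S = -133
Mul(S, G) = Mul(-133, Rational(75039, 37519)) = Rational(-9980187, 37519)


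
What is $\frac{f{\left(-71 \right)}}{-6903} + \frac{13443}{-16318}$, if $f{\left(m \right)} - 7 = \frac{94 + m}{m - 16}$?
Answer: $- \frac{8082903871}{9799954398} \approx -0.82479$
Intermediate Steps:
$f{\left(m \right)} = 7 + \frac{94 + m}{-16 + m}$ ($f{\left(m \right)} = 7 + \frac{94 + m}{m - 16} = 7 + \frac{94 + m}{-16 + m}$)
$\frac{f{\left(-71 \right)}}{-6903} + \frac{13443}{-16318} = \frac{2 \frac{1}{-16 - 71} \left(-9 + 4 \left(-71\right)\right)}{-6903} + \frac{13443}{-16318} = \frac{2 \left(-9 - 284\right)}{-87} \left(- \frac{1}{6903}\right) + 13443 \left(- \frac{1}{16318}\right) = 2 \left(- \frac{1}{87}\right) \left(-293\right) \left(- \frac{1}{6903}\right) - \frac{13443}{16318} = \frac{586}{87} \left(- \frac{1}{6903}\right) - \frac{13443}{16318} = - \frac{586}{600561} - \frac{13443}{16318} = - \frac{8082903871}{9799954398}$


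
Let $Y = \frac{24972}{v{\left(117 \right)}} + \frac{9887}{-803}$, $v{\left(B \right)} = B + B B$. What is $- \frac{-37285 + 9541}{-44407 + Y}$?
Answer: $- \frac{25631336016}{41035177511} \approx -0.62462$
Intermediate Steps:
$v{\left(B \right)} = B + B^{2}$
$Y = - \frac{19407901}{1847703}$ ($Y = \frac{24972}{117 \left(1 + 117\right)} + \frac{9887}{-803} = \frac{24972}{117 \cdot 118} + 9887 \left(- \frac{1}{803}\right) = \frac{24972}{13806} - \frac{9887}{803} = 24972 \cdot \frac{1}{13806} - \frac{9887}{803} = \frac{4162}{2301} - \frac{9887}{803} = - \frac{19407901}{1847703} \approx -10.504$)
$- \frac{-37285 + 9541}{-44407 + Y} = - \frac{-37285 + 9541}{-44407 - \frac{19407901}{1847703}} = - \frac{-27744}{- \frac{82070355022}{1847703}} = - \frac{\left(-27744\right) \left(-1847703\right)}{82070355022} = \left(-1\right) \frac{25631336016}{41035177511} = - \frac{25631336016}{41035177511}$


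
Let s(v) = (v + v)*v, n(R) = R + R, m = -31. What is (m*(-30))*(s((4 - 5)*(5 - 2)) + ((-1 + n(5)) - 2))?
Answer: 23250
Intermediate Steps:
n(R) = 2*R
s(v) = 2*v² (s(v) = (2*v)*v = 2*v²)
(m*(-30))*(s((4 - 5)*(5 - 2)) + ((-1 + n(5)) - 2)) = (-31*(-30))*(2*((4 - 5)*(5 - 2))² + ((-1 + 2*5) - 2)) = 930*(2*(-1*3)² + ((-1 + 10) - 2)) = 930*(2*(-3)² + (9 - 2)) = 930*(2*9 + 7) = 930*(18 + 7) = 930*25 = 23250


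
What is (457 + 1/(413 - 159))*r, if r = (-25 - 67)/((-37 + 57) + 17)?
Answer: -5339634/4699 ≈ -1136.3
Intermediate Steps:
r = -92/37 (r = -92/(20 + 17) = -92/37 ≈ -2.4865)
(457 + 1/(413 - 159))*r = (457 + 1/(413 - 159))*(-92/37) = (457 + 1/254)*(-92/37) = (116079/254)*(-92/37) = -5339634/4699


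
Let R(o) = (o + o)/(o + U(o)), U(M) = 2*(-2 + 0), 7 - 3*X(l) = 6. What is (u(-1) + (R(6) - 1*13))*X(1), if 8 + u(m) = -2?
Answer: -17/3 ≈ -5.6667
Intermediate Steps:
u(m) = -10 (u(m) = -8 - 2 = -10)
X(l) = ⅓ (X(l) = 7/3 - ⅓*6 = 7/3 - 2 = ⅓)
U(M) = -4 (U(M) = 2*(-2) = -4)
R(o) = 2*o/(-4 + o) (R(o) = (o + o)/(o - 4) = (2*o)/(-4 + o) = 2*o/(-4 + o))
(u(-1) + (R(6) - 1*13))*X(1) = (-10 + (2*6/(-4 + 6) - 1*13))*(⅓) = (-10 + (2*6/2 - 13))*(⅓) = (-10 + (2*6*(½) - 13))*(⅓) = (-10 + (6 - 13))*(⅓) = (-10 - 7)*(⅓) = -17*⅓ = -17/3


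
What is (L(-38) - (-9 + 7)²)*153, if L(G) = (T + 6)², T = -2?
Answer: 1836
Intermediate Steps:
L(G) = 16 (L(G) = (-2 + 6)² = 4² = 16)
(L(-38) - (-9 + 7)²)*153 = (16 - (-9 + 7)²)*153 = (16 - 1*(-2)²)*153 = (16 - 1*4)*153 = (16 - 4)*153 = 12*153 = 1836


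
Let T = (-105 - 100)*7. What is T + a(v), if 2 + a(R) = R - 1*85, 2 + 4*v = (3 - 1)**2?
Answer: -3043/2 ≈ -1521.5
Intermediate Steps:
v = 1/2 (v = -1/2 + (3 - 1)**2/4 = -1/2 + (1/4)*2**2 = -1/2 + (1/4)*4 = -1/2 + 1 = 1/2 ≈ 0.50000)
T = -1435 (T = -205*7 = -1435)
a(R) = -87 + R (a(R) = -2 + (R - 1*85) = -2 + (R - 85) = -2 + (-85 + R) = -87 + R)
T + a(v) = -1435 + (-87 + 1/2) = -1435 - 173/2 = -3043/2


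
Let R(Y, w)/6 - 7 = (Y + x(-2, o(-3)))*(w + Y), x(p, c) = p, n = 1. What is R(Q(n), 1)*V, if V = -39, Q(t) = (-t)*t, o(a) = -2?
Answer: -1638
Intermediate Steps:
Q(t) = -t²
R(Y, w) = 42 + 6*(-2 + Y)*(Y + w) (R(Y, w) = 42 + 6*((Y - 2)*(w + Y)) = 42 + 6*((-2 + Y)*(Y + w)) = 42 + 6*(-2 + Y)*(Y + w))
R(Q(n), 1)*V = (42 - (-12)*1² - 12*1 + 6*(-1*1²)² + 6*(-1*1²)*1)*(-39) = (42 - (-12) - 12 + 6*(-1*1)² + 6*(-1*1)*1)*(-39) = (42 - 12*(-1) - 12 + 6*(-1)² + 6*(-1)*1)*(-39) = (42 + 12 - 12 + 6*1 - 6)*(-39) = (42 + 12 - 12 + 6 - 6)*(-39) = 42*(-39) = -1638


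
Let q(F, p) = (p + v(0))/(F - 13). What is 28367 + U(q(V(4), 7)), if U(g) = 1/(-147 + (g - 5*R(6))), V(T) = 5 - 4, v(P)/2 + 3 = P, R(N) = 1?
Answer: 51769763/1825 ≈ 28367.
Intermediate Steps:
v(P) = -6 + 2*P
V(T) = 1
q(F, p) = (-6 + p)/(-13 + F) (q(F, p) = (p + (-6 + 2*0))/(F - 13) = (p + (-6 + 0))/(-13 + F) = (p - 6)/(-13 + F) = (-6 + p)/(-13 + F))
U(g) = 1/(-152 + g) (U(g) = 1/(-147 + (g - 5*1)) = 1/(-147 + (g - 5)) = 1/(-147 + (-5 + g)) = 1/(-152 + g))
28367 + U(q(V(4), 7)) = 28367 + 1/(-152 + (-6 + 7)/(-13 + 1)) = 28367 + 1/(-152 + 1/(-12)) = 28367 + 1/(-152 - 1/12*1) = 28367 + 1/(-152 - 1/12) = 28367 + 1/(-1825/12) = 28367 - 12/1825 = 51769763/1825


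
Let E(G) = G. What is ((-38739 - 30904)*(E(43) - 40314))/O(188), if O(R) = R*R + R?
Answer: 400656179/5076 ≈ 78932.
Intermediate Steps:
O(R) = R + R**2 (O(R) = R**2 + R = R + R**2)
((-38739 - 30904)*(E(43) - 40314))/O(188) = ((-38739 - 30904)*(43 - 40314))/((188*(1 + 188))) = (-69643*(-40271))/((188*189)) = 2804593253/35532 = 2804593253*(1/35532) = 400656179/5076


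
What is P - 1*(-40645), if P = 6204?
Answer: 46849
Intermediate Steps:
P - 1*(-40645) = 6204 - 1*(-40645) = 6204 + 40645 = 46849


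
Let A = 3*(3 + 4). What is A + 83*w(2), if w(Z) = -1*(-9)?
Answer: 768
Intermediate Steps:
w(Z) = 9
A = 21 (A = 3*7 = 21)
A + 83*w(2) = 21 + 83*9 = 21 + 747 = 768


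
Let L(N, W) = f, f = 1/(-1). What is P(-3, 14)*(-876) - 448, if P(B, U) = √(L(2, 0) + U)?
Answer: -448 - 876*√13 ≈ -3606.5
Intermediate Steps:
f = -1
L(N, W) = -1
P(B, U) = √(-1 + U)
P(-3, 14)*(-876) - 448 = √(-1 + 14)*(-876) - 448 = √13*(-876) - 448 = -876*√13 - 448 = -448 - 876*√13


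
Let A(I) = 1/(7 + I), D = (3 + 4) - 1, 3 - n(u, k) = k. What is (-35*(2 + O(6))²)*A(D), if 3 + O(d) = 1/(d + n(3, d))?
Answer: -140/117 ≈ -1.1966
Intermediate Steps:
n(u, k) = 3 - k
D = 6 (D = 7 - 1 = 6)
O(d) = -8/3 (O(d) = -3 + 1/(d + (3 - d)) = -3 + 1/3 = -3 + ⅓ = -8/3)
(-35*(2 + O(6))²)*A(D) = (-35*(2 - 8/3)²)/(7 + 6) = -35*(-⅔)²/13 = -35*4/9*(1/13) = -140/9*1/13 = -140/117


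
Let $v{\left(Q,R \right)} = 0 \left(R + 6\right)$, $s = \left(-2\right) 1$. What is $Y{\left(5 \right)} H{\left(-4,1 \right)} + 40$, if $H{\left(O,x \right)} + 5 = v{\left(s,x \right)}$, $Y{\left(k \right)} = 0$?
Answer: $40$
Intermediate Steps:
$s = -2$
$v{\left(Q,R \right)} = 0$ ($v{\left(Q,R \right)} = 0 \left(6 + R\right) = 0$)
$H{\left(O,x \right)} = -5$ ($H{\left(O,x \right)} = -5 + 0 = -5$)
$Y{\left(5 \right)} H{\left(-4,1 \right)} + 40 = 0 \left(-5\right) + 40 = 0 + 40 = 40$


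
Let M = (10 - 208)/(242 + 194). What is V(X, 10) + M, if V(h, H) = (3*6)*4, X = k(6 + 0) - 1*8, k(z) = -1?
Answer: 15597/218 ≈ 71.546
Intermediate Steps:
M = -99/218 (M = -198/436 = -198*1/436 = -99/218 ≈ -0.45413)
X = -9 (X = -1 - 1*8 = -1 - 8 = -9)
V(h, H) = 72 (V(h, H) = 18*4 = 72)
V(X, 10) + M = 72 - 99/218 = 15597/218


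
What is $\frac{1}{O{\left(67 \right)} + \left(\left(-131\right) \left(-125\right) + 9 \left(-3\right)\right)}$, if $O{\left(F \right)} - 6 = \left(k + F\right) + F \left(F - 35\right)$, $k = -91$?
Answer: $\frac{1}{18474} \approx 5.413 \cdot 10^{-5}$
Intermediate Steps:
$O{\left(F \right)} = -85 + F + F \left(-35 + F\right)$ ($O{\left(F \right)} = 6 + \left(\left(-91 + F\right) + F \left(F - 35\right)\right) = 6 + \left(\left(-91 + F\right) + F \left(-35 + F\right)\right) = 6 + \left(-91 + F + F \left(-35 + F\right)\right) = -85 + F + F \left(-35 + F\right)$)
$\frac{1}{O{\left(67 \right)} + \left(\left(-131\right) \left(-125\right) + 9 \left(-3\right)\right)} = \frac{1}{\left(-85 + 67^{2} - 2278\right) + \left(\left(-131\right) \left(-125\right) + 9 \left(-3\right)\right)} = \frac{1}{\left(-85 + 4489 - 2278\right) + \left(16375 - 27\right)} = \frac{1}{2126 + 16348} = \frac{1}{18474}$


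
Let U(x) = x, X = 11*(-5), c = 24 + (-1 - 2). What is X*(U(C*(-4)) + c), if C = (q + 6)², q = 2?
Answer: 12925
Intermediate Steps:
c = 21 (c = 24 - 3 = 21)
X = -55
C = 64 (C = (2 + 6)² = 8² = 64)
X*(U(C*(-4)) + c) = -55*(64*(-4) + 21) = -55*(-256 + 21) = -55*(-235) = 12925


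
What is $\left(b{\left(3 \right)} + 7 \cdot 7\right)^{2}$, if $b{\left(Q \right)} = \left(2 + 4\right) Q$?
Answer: $4489$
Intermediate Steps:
$b{\left(Q \right)} = 6 Q$
$\left(b{\left(3 \right)} + 7 \cdot 7\right)^{2} = \left(6 \cdot 3 + 7 \cdot 7\right)^{2} = \left(18 + 49\right)^{2} = 67^{2} = 4489$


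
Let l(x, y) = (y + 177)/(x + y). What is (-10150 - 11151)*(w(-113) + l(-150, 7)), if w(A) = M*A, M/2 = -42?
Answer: -28909120772/143 ≈ -2.0216e+8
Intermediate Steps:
M = -84 (M = 2*(-42) = -84)
l(x, y) = (177 + y)/(x + y)
w(A) = -84*A
(-10150 - 11151)*(w(-113) + l(-150, 7)) = (-10150 - 11151)*(-84*(-113) + (177 + 7)/(-150 + 7)) = -21301*(9492 + 184/(-143)) = -21301*(9492 - 1/143*184) = -21301*(9492 - 184/143) = -21301*1357172/143 = -28909120772/143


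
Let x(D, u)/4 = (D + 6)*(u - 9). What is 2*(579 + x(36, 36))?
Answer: 10230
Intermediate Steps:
x(D, u) = 4*(-9 + u)*(6 + D) (x(D, u) = 4*((D + 6)*(u - 9)) = 4*((6 + D)*(-9 + u)) = 4*((-9 + u)*(6 + D)) = 4*(-9 + u)*(6 + D))
2*(579 + x(36, 36)) = 2*(579 + (-216 - 36*36 + 24*36 + 4*36*36)) = 2*(579 + (-216 - 1296 + 864 + 5184)) = 2*(579 + 4536) = 2*5115 = 10230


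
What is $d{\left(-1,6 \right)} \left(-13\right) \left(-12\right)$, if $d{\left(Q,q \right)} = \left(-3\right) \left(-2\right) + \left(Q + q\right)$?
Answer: $1716$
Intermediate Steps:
$d{\left(Q,q \right)} = 6 + Q + q$ ($d{\left(Q,q \right)} = 6 + \left(Q + q\right) = 6 + Q + q$)
$d{\left(-1,6 \right)} \left(-13\right) \left(-12\right) = \left(6 - 1 + 6\right) \left(-13\right) \left(-12\right) = 11 \left(-13\right) \left(-12\right) = \left(-143\right) \left(-12\right) = 1716$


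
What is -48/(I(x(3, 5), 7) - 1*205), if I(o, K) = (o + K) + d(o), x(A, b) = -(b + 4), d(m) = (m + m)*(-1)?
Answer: 16/63 ≈ 0.25397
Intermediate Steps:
d(m) = -2*m (d(m) = (2*m)*(-1) = -2*m)
x(A, b) = -4 - b (x(A, b) = -(4 + b) = -4 - b)
I(o, K) = K - o (I(o, K) = (o + K) - 2*o = (K + o) - 2*o = K - o)
-48/(I(x(3, 5), 7) - 1*205) = -48/((7 - (-4 - 1*5)) - 1*205) = -48/((7 - (-4 - 5)) - 205) = -48/((7 - 1*(-9)) - 205) = -48/((7 + 9) - 205) = -48/(16 - 205) = -48/(-189) = -48*(-1/189) = 16/63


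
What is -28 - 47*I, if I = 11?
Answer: -545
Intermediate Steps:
-28 - 47*I = -28 - 47*11 = -28 - 517 = -545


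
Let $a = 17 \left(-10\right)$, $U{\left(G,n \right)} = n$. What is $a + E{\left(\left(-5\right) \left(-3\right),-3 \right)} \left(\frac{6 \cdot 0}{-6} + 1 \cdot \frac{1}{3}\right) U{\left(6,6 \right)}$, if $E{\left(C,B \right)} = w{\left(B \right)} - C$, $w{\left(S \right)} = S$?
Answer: $-206$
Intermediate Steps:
$E{\left(C,B \right)} = B - C$
$a = -170$
$a + E{\left(\left(-5\right) \left(-3\right),-3 \right)} \left(\frac{6 \cdot 0}{-6} + 1 \cdot \frac{1}{3}\right) U{\left(6,6 \right)} = -170 + \left(-3 - \left(-5\right) \left(-3\right)\right) \left(\frac{6 \cdot 0}{-6} + 1 \cdot \frac{1}{3}\right) 6 = -170 + \left(-3 - 15\right) \left(0 \left(- \frac{1}{6}\right) + 1 \cdot \frac{1}{3}\right) 6 = -170 + \left(-3 - 15\right) \left(0 + \frac{1}{3}\right) 6 = -170 + \left(-18\right) \frac{1}{3} \cdot 6 = -170 - 36 = -206$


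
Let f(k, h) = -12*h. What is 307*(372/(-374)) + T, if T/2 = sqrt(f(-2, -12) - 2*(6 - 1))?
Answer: -57102/187 + 2*sqrt(134) ≈ -282.21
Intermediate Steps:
T = 2*sqrt(134) (T = 2*sqrt(-12*(-12) - 2*(6 - 1)) = 2*sqrt(144 - 2*5) = 2*sqrt(144 - 10) = 2*sqrt(134) ≈ 23.152)
307*(372/(-374)) + T = 307*(372/(-374)) + 2*sqrt(134) = 307*(372*(-1/374)) + 2*sqrt(134) = 307*(-186/187) + 2*sqrt(134) = -57102/187 + 2*sqrt(134)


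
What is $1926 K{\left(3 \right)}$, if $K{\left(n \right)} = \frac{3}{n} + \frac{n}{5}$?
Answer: $\frac{15408}{5} \approx 3081.6$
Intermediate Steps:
$K{\left(n \right)} = \frac{3}{n} + \frac{n}{5}$ ($K{\left(n \right)} = \frac{3}{n} + n \frac{1}{5} = \frac{3}{n} + \frac{n}{5}$)
$1926 K{\left(3 \right)} = 1926 \left(\frac{3}{3} + \frac{1}{5} \cdot 3\right) = 1926 \left(3 \cdot \frac{1}{3} + \frac{3}{5}\right) = 1926 \left(1 + \frac{3}{5}\right) = 1926 \cdot \frac{8}{5} = \frac{15408}{5}$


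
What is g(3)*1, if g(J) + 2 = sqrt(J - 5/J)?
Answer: -2 + 2*sqrt(3)/3 ≈ -0.84530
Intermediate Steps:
g(J) = -2 + sqrt(J - 5/J)
g(3)*1 = (-2 + sqrt(3 - 5/3))*1 = (-2 + sqrt(4/3))*1 = (-2 + 2*sqrt(3)/3)*1 = -2 + 2*sqrt(3)/3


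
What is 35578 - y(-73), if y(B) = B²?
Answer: 30249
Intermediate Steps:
35578 - y(-73) = 35578 - 1*(-73)² = 35578 - 1*5329 = 35578 - 5329 = 30249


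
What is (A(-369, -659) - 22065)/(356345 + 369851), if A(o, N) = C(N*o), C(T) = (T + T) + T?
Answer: 176862/181549 ≈ 0.97418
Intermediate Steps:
C(T) = 3*T (C(T) = 2*T + T = 3*T)
A(o, N) = 3*N*o (A(o, N) = 3*(N*o) = 3*N*o)
(A(-369, -659) - 22065)/(356345 + 369851) = (3*(-659)*(-369) - 22065)/(356345 + 369851) = (729513 - 22065)/726196 = 707448*(1/726196) = 176862/181549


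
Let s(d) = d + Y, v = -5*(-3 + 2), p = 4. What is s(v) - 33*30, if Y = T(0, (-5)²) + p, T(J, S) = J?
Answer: -981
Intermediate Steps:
Y = 4 (Y = 0 + 4 = 4)
v = 5 (v = -5*(-1) = 5)
s(d) = 4 + d (s(d) = d + 4 = 4 + d)
s(v) - 33*30 = (4 + 5) - 33*30 = 9 - 990 = -981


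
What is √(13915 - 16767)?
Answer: 2*I*√713 ≈ 53.404*I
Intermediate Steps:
√(13915 - 16767) = √(-2852) = 2*I*√713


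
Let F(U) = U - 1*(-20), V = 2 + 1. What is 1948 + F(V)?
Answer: 1971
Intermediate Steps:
V = 3
F(U) = 20 + U (F(U) = U + 20 = 20 + U)
1948 + F(V) = 1948 + (20 + 3) = 1948 + 23 = 1971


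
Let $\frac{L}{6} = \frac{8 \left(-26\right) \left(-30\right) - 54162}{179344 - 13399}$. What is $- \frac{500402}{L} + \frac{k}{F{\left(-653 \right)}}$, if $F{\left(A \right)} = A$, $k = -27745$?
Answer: $\frac{1291251943655}{4470438} \approx 2.8884 \cdot 10^{5}$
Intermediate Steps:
$L = - \frac{95844}{55315}$ ($L = 6 \frac{8 \left(-26\right) \left(-30\right) - 54162}{179344 - 13399} = 6 \frac{\left(-208\right) \left(-30\right) - 54162}{165945} = 6 \left(6240 - 54162\right) \frac{1}{165945} = 6 \left(\left(-47922\right) \frac{1}{165945}\right) = 6 \left(- \frac{15974}{55315}\right) = - \frac{95844}{55315} \approx -1.7327$)
$- \frac{500402}{L} + \frac{k}{F{\left(-653 \right)}} = - \frac{500402}{- \frac{95844}{55315}} - \frac{27745}{-653} = \left(-500402\right) \left(- \frac{55315}{95844}\right) - - \frac{27745}{653} = \frac{1977124045}{6846} + \frac{27745}{653} = \frac{1291251943655}{4470438}$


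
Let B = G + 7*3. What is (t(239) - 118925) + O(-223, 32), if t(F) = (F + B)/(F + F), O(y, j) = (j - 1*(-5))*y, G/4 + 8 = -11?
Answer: -30394972/239 ≈ -1.2718e+5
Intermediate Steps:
G = -76 (G = -32 + 4*(-11) = -32 - 44 = -76)
O(y, j) = y*(5 + j) (O(y, j) = (j + 5)*y = (5 + j)*y = y*(5 + j))
B = -55 (B = -76 + 7*3 = -76 + 21 = -55)
t(F) = (-55 + F)/(2*F) (t(F) = (F - 55)/(F + F) = (-55 + F)/((2*F)) = (-55 + F)*(1/(2*F)) = (-55 + F)/(2*F))
(t(239) - 118925) + O(-223, 32) = ((½)*(-55 + 239)/239 - 118925) - 223*(5 + 32) = ((½)*(1/239)*184 - 118925) - 223*37 = (92/239 - 118925) - 8251 = -28422983/239 - 8251 = -30394972/239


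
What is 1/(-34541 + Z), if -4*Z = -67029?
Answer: -4/71135 ≈ -5.6231e-5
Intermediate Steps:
Z = 67029/4 (Z = -¼*(-67029) = 67029/4 ≈ 16757.)
1/(-34541 + Z) = 1/(-34541 + 67029/4) = 1/(-71135/4) = -4/71135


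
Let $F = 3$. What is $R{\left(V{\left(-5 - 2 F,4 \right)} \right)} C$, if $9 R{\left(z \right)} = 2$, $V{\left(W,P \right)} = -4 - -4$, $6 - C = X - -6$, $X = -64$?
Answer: $\frac{128}{9} \approx 14.222$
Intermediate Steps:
$C = 64$ ($C = 6 - \left(-64 - -6\right) = 6 - \left(-64 + 6\right) = 6 - -58 = 6 + 58 = 64$)
$V{\left(W,P \right)} = 0$ ($V{\left(W,P \right)} = -4 + 4 = 0$)
$R{\left(z \right)} = \frac{2}{9}$ ($R{\left(z \right)} = \frac{1}{9} \cdot 2 = \frac{2}{9}$)
$R{\left(V{\left(-5 - 2 F,4 \right)} \right)} C = \frac{2}{9} \cdot 64 = \frac{128}{9}$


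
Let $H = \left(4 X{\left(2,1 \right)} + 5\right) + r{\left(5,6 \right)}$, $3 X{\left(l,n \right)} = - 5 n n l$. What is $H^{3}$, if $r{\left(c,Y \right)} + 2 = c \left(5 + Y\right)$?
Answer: $\frac{2406104}{27} \approx 89115.0$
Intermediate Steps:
$r{\left(c,Y \right)} = -2 + c \left(5 + Y\right)$
$X{\left(l,n \right)} = - \frac{5 l n^{2}}{3}$ ($X{\left(l,n \right)} = \frac{\left(-5\right) n n l}{3} = \frac{\left(-5\right) n^{2} l}{3} = \frac{\left(-5\right) l n^{2}}{3} = - \frac{5 l n^{2}}{3}$)
$H = \frac{134}{3}$ ($H = \left(4 \left(\left(- \frac{5}{3}\right) 2 \cdot 1^{2}\right) + 5\right) + \left(-2 + 5 \cdot 5 + 6 \cdot 5\right) = \left(4 \left(\left(- \frac{5}{3}\right) 2 \cdot 1\right) + 5\right) + \left(-2 + 25 + 30\right) = \left(4 \left(- \frac{10}{3}\right) + 5\right) + 53 = \left(- \frac{40}{3} + 5\right) + 53 = - \frac{25}{3} + 53 = \frac{134}{3} \approx 44.667$)
$H^{3} = \left(\frac{134}{3}\right)^{3} = \frac{2406104}{27}$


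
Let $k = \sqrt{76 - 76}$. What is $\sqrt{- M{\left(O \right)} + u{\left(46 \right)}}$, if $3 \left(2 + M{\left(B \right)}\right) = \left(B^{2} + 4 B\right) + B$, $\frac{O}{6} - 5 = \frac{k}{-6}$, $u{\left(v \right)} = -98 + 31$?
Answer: $i \sqrt{415} \approx 20.372 i$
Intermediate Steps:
$u{\left(v \right)} = -67$
$k = 0$ ($k = \sqrt{0} = 0$)
$O = 30$ ($O = 30 + 6 \frac{0}{-6} = 30 + 6 \cdot 0 \left(- \frac{1}{6}\right) = 30 + 6 \cdot 0 = 30 + 0 = 30$)
$M{\left(B \right)} = -2 + \frac{B^{2}}{3} + \frac{5 B}{3}$ ($M{\left(B \right)} = -2 + \frac{\left(B^{2} + 4 B\right) + B}{3} = -2 + \frac{B^{2} + 5 B}{3} = -2 + \left(\frac{B^{2}}{3} + \frac{5 B}{3}\right) = -2 + \frac{B^{2}}{3} + \frac{5 B}{3}$)
$\sqrt{- M{\left(O \right)} + u{\left(46 \right)}} = \sqrt{- (-2 + \frac{30^{2}}{3} + \frac{5}{3} \cdot 30) - 67} = \sqrt{- (-2 + \frac{1}{3} \cdot 900 + 50) - 67} = \sqrt{- (-2 + 300 + 50) - 67} = \sqrt{\left(-1\right) 348 - 67} = \sqrt{-348 - 67} = \sqrt{-415} = i \sqrt{415}$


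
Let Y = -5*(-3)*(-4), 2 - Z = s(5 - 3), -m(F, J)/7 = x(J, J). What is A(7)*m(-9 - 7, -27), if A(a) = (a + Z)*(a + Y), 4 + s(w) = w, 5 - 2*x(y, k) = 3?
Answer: 4081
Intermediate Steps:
x(y, k) = 1 (x(y, k) = 5/2 - ½*3 = 5/2 - 3/2 = 1)
m(F, J) = -7 (m(F, J) = -7*1 = -7)
s(w) = -4 + w
Z = 4 (Z = 2 - (-4 + (5 - 3)) = 2 - (-4 + 2) = 2 - 1*(-2) = 2 + 2 = 4)
Y = -60 (Y = 15*(-4) = -60)
A(a) = (-60 + a)*(4 + a) (A(a) = (a + 4)*(a - 60) = (4 + a)*(-60 + a) = (-60 + a)*(4 + a))
A(7)*m(-9 - 7, -27) = (-240 + 7² - 56*7)*(-7) = (-240 + 49 - 392)*(-7) = -583*(-7) = 4081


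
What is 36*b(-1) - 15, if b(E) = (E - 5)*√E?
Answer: -15 - 216*I ≈ -15.0 - 216.0*I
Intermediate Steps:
b(E) = √E*(-5 + E) (b(E) = (-5 + E)*√E = √E*(-5 + E))
36*b(-1) - 15 = 36*(√(-1)*(-5 - 1)) - 15 = 36*(I*(-6)) - 15 = 36*(-6*I) - 15 = -216*I - 15 = -15 - 216*I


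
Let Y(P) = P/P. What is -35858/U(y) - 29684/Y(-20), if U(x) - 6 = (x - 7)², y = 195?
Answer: -524682629/17675 ≈ -29685.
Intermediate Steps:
U(x) = 6 + (-7 + x)² (U(x) = 6 + (x - 7)² = 6 + (-7 + x)²)
Y(P) = 1
-35858/U(y) - 29684/Y(-20) = -35858/(6 + (-7 + 195)²) - 29684/1 = -35858/(6 + 188²) - 29684*1 = -35858/(6 + 35344) - 29684 = -35858/35350 - 29684 = -35858*1/35350 - 29684 = -17929/17675 - 29684 = -524682629/17675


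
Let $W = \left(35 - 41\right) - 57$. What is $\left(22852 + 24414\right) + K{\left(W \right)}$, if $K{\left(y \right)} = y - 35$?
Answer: $47168$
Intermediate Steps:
$W = -63$ ($W = -6 - 57 = -63$)
$K{\left(y \right)} = -35 + y$ ($K{\left(y \right)} = y - 35 = -35 + y$)
$\left(22852 + 24414\right) + K{\left(W \right)} = \left(22852 + 24414\right) - 98 = 47266 - 98 = 47168$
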